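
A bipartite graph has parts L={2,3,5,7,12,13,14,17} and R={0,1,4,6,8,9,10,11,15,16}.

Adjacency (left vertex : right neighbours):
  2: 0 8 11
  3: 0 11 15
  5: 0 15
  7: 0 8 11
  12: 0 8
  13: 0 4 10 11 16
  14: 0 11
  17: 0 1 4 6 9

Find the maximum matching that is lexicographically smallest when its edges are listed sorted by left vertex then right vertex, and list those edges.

|M| = 6 (so the lex-smallest maximum matching has 6 edges)
process left vertices in ascending order; for each, take the smallest-labelled available neighbour that still permits 6 edges overall, or leave it unmatched if none does
lex-smallest matching: {2-0, 3-11, 5-15, 7-8, 13-4, 17-1}

Lex-smallest maximum matching: {(2,0), (3,11), (5,15), (7,8), (13,4), (17,1)}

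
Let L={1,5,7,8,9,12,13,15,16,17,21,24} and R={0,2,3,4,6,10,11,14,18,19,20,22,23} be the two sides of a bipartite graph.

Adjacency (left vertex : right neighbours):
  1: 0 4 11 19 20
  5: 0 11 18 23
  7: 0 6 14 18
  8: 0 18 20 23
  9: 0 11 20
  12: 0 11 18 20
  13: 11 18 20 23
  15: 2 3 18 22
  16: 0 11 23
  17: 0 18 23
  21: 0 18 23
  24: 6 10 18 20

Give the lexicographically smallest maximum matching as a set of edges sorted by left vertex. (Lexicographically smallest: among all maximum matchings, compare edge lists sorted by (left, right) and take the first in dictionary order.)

Lex-smallest maximum matching: {(1,4), (5,0), (7,6), (8,18), (9,11), (12,20), (13,23), (15,2), (24,10)}

|M| = 9 (so the lex-smallest maximum matching has 9 edges)
process left vertices in ascending order; for each, take the smallest-labelled available neighbour that still permits 9 edges overall, or leave it unmatched if none does
lex-smallest matching: {1-4, 5-0, 7-6, 8-18, 9-11, 12-20, 13-23, 15-2, 24-10}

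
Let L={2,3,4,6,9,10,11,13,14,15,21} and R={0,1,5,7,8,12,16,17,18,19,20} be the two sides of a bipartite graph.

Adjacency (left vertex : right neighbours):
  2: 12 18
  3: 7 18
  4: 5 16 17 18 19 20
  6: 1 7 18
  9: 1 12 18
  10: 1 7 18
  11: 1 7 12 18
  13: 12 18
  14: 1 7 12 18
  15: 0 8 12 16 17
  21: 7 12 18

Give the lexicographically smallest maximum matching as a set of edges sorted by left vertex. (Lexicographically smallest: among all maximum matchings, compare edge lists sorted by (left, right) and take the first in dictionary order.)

Lex-smallest maximum matching: {(2,12), (3,7), (4,5), (6,1), (9,18), (15,0)}

|M| = 6 (so the lex-smallest maximum matching has 6 edges)
process left vertices in ascending order; for each, take the smallest-labelled available neighbour that still permits 6 edges overall, or leave it unmatched if none does
lex-smallest matching: {2-12, 3-7, 4-5, 6-1, 9-18, 15-0}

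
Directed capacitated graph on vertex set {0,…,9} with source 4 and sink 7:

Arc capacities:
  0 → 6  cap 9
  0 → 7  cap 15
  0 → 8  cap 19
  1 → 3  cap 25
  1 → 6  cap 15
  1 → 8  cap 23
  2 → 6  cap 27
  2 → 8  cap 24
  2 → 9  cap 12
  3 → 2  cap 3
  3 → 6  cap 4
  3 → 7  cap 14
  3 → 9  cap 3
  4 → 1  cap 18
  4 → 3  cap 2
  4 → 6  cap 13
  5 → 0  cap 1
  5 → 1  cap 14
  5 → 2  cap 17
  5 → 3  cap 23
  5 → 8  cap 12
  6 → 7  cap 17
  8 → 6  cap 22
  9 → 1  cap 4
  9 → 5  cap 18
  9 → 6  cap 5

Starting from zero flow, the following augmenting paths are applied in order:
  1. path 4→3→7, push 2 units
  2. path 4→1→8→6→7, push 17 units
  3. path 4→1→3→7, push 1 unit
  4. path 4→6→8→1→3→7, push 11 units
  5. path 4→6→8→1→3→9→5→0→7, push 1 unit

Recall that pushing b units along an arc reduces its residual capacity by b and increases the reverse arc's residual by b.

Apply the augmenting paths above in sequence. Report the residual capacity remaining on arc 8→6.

after path 1 (4→3→7, push 2): res(8,6)=22
after path 2 (4→1→8→6→7, push 17): res(8,6)=5
after path 3 (4→1→3→7, push 1): res(8,6)=5
after path 4 (4→6→8→1→3→7, push 11): res(8,6)=16
after path 5 (4→6→8→1→3→9→5→0→7, push 1): res(8,6)=17

Residual capacity of (8,6): 17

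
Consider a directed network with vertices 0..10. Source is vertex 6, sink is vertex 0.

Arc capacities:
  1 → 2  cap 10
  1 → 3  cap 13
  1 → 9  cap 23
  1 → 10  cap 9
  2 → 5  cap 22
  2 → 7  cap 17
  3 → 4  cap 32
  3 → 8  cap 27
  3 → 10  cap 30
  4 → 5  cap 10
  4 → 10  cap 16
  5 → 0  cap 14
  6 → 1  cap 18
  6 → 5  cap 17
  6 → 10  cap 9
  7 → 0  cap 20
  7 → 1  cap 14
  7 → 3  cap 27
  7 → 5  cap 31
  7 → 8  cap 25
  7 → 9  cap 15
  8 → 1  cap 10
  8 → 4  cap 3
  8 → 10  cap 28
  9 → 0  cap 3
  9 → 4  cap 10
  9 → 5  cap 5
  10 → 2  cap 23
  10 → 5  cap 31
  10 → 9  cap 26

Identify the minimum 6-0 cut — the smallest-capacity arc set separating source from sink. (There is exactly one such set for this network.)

augment #1: 6→5→0 push 14
augment #2: 6→1→9→0 push 3
augment #3: 6→1→2→7→0 push 10
augment #4: 6→10→2→7→0 push 7
max flow = 34; residual-reachable set from 6 gives S-side
cut edges (S→T): {(2,7), (5,0), (9,0)} total cap 34

Min-cut arcs: {(2,7), (5,0), (9,0)} (total capacity 34)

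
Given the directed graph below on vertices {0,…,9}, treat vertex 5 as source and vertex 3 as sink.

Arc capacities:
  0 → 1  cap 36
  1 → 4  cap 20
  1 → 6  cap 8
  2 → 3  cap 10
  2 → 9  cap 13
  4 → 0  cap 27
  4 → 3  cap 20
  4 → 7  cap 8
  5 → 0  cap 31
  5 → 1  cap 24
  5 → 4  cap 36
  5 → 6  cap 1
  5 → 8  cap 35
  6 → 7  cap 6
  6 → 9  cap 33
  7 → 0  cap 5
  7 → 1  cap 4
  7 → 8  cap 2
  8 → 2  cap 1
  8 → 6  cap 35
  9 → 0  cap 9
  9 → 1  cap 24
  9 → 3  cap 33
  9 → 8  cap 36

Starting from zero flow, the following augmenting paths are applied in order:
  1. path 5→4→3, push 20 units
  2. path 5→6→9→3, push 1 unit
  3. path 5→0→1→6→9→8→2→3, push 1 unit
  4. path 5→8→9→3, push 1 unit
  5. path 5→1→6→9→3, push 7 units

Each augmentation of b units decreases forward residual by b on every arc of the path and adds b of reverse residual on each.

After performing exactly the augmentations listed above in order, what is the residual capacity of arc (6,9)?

after path 1 (5→4→3, push 20): res(6,9)=33
after path 2 (5→6→9→3, push 1): res(6,9)=32
after path 3 (5→0→1→6→9→8→2→3, push 1): res(6,9)=31
after path 4 (5→8→9→3, push 1): res(6,9)=31
after path 5 (5→1→6→9→3, push 7): res(6,9)=24

Residual capacity of (6,9): 24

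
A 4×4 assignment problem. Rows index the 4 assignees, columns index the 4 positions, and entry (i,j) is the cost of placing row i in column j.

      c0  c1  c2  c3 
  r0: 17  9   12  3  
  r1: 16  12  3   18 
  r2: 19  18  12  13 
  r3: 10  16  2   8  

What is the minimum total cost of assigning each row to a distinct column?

Minimum assignment cost: 34

optimal assignment: row0→col3 (cost 3), row1→col2 (cost 3), row2→col1 (cost 18), row3→col0 (cost 10)
total = 3 + 3 + 18 + 10 = 34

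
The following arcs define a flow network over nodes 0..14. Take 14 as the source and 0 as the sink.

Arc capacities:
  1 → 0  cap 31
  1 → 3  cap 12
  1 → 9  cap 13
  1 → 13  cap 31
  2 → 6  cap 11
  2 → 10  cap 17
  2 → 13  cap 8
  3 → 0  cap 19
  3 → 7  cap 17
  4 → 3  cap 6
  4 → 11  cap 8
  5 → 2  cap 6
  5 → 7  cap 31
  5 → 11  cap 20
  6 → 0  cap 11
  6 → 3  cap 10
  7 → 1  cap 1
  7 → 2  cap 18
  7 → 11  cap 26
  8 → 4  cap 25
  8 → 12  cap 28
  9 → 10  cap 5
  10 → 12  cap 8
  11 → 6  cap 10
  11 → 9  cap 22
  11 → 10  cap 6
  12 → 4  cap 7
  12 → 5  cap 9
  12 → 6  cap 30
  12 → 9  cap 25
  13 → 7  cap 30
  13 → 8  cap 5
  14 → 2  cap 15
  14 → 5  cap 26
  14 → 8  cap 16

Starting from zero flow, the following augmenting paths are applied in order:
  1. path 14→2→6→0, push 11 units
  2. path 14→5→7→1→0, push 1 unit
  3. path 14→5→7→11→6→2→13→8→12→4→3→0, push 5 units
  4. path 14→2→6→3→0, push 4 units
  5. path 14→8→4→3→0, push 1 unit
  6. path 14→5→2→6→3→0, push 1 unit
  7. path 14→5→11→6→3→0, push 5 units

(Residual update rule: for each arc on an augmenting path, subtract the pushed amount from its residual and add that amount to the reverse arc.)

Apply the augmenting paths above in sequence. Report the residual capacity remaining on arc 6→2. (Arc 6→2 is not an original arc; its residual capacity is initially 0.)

after path 1 (14→2→6→0, push 11): res(6,2)=11
after path 2 (14→5→7→1→0, push 1): res(6,2)=11
after path 3 (14→5→7→11→6→2→13→8→12→4→3→0, push 5): res(6,2)=6
after path 4 (14→2→6→3→0, push 4): res(6,2)=10
after path 5 (14→8→4→3→0, push 1): res(6,2)=10
after path 6 (14→5→2→6→3→0, push 1): res(6,2)=11
after path 7 (14→5→11→6→3→0, push 5): res(6,2)=11

Residual capacity of (6,2): 11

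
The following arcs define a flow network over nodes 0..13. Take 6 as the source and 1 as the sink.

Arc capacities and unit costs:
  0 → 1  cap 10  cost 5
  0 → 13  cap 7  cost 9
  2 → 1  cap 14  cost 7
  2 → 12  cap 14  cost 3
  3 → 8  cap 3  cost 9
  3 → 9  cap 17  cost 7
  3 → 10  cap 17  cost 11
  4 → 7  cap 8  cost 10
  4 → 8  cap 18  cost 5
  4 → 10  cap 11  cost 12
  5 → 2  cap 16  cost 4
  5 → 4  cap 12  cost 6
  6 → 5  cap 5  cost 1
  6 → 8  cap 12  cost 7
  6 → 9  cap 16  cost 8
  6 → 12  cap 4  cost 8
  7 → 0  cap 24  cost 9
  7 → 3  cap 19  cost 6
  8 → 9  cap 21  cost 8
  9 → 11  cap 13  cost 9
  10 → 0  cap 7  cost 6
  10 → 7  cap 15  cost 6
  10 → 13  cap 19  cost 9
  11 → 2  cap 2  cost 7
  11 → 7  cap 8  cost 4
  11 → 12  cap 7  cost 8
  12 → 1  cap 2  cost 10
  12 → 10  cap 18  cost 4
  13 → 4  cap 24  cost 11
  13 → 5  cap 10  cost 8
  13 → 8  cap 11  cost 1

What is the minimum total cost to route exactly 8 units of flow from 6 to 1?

shortest-cost path #1: 6→5→2→1 push 5 @ unit cost 12 (adds 60)
shortest-cost path #2: 6→12→1 push 2 @ unit cost 18 (adds 36)
shortest-cost path #3: 6→12→10→0→1 push 1 @ unit cost 23 (adds 23)
total cost = 119

Minimum cost for 8 units: 119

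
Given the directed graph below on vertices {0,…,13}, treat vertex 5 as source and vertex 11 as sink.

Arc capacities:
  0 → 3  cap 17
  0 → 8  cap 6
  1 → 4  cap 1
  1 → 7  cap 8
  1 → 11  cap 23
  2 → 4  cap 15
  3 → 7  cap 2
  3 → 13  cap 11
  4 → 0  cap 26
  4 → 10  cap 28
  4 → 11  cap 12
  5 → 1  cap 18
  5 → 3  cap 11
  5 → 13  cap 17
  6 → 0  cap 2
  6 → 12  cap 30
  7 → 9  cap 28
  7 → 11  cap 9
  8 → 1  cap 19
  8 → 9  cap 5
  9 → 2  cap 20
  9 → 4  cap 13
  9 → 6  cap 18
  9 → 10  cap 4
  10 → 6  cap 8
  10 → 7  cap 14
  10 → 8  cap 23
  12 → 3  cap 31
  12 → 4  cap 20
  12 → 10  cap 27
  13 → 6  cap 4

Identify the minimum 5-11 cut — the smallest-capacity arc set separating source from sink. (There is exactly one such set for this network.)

augment #1: 5→1→11 push 18
augment #2: 5→3→7→11 push 2
augment #3: 5→13→6→12→4→11 push 4
max flow = 24; residual-reachable set from 5 gives S-side
cut edges (S→T): {(3,7), (5,1), (13,6)} total cap 24

Min-cut arcs: {(3,7), (5,1), (13,6)} (total capacity 24)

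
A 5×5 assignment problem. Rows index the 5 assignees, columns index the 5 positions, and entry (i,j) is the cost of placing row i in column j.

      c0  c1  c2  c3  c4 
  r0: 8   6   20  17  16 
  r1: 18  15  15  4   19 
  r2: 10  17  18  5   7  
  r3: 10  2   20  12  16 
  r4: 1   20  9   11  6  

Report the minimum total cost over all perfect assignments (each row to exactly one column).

Minimum assignment cost: 30

optimal assignment: row0→col0 (cost 8), row1→col3 (cost 4), row2→col4 (cost 7), row3→col1 (cost 2), row4→col2 (cost 9)
total = 8 + 4 + 7 + 2 + 9 = 30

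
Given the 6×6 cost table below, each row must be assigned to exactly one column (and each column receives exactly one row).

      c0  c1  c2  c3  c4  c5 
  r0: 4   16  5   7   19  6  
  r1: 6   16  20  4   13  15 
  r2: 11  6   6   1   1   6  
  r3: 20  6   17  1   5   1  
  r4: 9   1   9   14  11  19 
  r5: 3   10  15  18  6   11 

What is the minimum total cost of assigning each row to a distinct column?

optimal assignment: row0→col2 (cost 5), row1→col3 (cost 4), row2→col4 (cost 1), row3→col5 (cost 1), row4→col1 (cost 1), row5→col0 (cost 3)
total = 5 + 4 + 1 + 1 + 1 + 3 = 15

Minimum assignment cost: 15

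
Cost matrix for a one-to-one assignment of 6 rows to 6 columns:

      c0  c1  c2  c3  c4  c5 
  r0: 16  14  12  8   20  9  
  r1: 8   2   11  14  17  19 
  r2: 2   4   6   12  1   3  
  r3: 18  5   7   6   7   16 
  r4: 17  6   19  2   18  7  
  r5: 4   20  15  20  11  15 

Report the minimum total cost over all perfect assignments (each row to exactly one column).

optimal assignment: row0→col5 (cost 9), row1→col1 (cost 2), row2→col4 (cost 1), row3→col2 (cost 7), row4→col3 (cost 2), row5→col0 (cost 4)
total = 9 + 2 + 1 + 7 + 2 + 4 = 25

Minimum assignment cost: 25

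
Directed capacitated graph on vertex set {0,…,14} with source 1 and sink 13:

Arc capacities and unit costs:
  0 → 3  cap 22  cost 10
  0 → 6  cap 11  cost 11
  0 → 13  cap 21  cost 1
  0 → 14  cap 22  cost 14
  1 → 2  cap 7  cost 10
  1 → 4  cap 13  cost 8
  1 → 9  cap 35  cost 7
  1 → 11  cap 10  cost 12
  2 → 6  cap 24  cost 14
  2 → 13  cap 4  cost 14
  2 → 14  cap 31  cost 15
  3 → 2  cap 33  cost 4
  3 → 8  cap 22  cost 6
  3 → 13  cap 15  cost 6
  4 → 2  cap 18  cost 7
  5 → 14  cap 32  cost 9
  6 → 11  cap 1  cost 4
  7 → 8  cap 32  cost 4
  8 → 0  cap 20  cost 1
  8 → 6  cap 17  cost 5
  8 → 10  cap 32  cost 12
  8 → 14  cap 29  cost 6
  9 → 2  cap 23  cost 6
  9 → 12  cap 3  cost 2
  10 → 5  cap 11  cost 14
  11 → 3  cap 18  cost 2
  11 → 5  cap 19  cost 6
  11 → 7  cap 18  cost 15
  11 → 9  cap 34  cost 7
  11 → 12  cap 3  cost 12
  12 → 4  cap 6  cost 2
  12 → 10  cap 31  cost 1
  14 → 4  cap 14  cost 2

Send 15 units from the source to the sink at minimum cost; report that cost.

shortest-cost path #1: 1→11→3→13 push 10 @ unit cost 20 (adds 200)
shortest-cost path #2: 1→2→13 push 4 @ unit cost 24 (adds 96)
shortest-cost path #3: 1→2→6→11→3→13 push 1 @ unit cost 36 (adds 36)
total cost = 332

Minimum cost for 15 units: 332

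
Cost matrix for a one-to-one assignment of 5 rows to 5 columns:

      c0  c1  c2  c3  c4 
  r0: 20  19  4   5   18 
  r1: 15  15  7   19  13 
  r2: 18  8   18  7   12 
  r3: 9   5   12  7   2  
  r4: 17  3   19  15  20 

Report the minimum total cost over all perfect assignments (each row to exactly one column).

optimal assignment: row0→col2 (cost 4), row1→col0 (cost 15), row2→col3 (cost 7), row3→col4 (cost 2), row4→col1 (cost 3)
total = 4 + 15 + 7 + 2 + 3 = 31

Minimum assignment cost: 31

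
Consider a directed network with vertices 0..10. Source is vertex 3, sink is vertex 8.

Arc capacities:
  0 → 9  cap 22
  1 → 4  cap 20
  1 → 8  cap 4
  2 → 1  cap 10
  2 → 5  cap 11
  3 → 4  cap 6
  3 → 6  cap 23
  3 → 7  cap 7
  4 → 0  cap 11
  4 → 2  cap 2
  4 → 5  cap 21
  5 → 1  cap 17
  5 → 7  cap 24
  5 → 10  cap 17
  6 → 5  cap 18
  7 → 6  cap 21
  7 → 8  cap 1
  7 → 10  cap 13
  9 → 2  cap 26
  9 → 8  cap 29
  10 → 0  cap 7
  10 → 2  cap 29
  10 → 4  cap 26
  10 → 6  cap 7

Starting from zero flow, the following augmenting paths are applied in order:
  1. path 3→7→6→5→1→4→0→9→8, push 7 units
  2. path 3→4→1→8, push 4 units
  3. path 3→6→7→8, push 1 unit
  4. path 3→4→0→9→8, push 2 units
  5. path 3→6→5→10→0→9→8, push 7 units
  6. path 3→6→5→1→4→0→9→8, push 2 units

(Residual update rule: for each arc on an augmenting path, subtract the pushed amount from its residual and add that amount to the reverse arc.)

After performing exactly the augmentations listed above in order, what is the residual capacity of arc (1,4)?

Residual capacity of (1,4): 15

after path 1 (3→7→6→5→1→4→0→9→8, push 7): res(1,4)=13
after path 2 (3→4→1→8, push 4): res(1,4)=17
after path 3 (3→6→7→8, push 1): res(1,4)=17
after path 4 (3→4→0→9→8, push 2): res(1,4)=17
after path 5 (3→6→5→10→0→9→8, push 7): res(1,4)=17
after path 6 (3→6→5→1→4→0→9→8, push 2): res(1,4)=15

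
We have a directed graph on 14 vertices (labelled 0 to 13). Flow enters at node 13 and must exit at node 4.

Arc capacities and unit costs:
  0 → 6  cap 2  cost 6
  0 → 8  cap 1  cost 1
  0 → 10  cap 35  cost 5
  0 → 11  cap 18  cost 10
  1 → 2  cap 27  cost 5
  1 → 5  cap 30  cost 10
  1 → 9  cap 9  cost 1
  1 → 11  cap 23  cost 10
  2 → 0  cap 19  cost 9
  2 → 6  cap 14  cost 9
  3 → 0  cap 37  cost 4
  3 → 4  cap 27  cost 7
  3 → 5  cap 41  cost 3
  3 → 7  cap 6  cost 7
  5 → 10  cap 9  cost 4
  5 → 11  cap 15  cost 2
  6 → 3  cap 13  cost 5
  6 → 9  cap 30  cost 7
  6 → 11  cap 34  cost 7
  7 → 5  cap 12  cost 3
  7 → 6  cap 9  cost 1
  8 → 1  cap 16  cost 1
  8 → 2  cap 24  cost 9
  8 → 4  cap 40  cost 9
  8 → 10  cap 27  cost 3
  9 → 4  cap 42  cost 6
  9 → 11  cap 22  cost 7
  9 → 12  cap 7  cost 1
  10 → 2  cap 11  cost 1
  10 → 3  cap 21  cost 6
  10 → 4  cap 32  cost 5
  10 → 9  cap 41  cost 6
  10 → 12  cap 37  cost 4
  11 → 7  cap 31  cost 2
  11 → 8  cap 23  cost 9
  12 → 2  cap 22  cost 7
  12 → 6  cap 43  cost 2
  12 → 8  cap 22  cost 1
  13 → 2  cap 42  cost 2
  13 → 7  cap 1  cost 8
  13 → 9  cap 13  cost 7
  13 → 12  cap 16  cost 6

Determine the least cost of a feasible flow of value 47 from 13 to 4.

Minimum cost for 47 units: 785

shortest-cost path #1: 13→9→4 push 13 @ unit cost 13 (adds 169)
shortest-cost path #2: 13→12→8→10→4 push 16 @ unit cost 15 (adds 240)
shortest-cost path #3: 13→7→5→10→4 push 1 @ unit cost 20 (adds 20)
shortest-cost path #4: 13→2→0→8→10→4 push 1 @ unit cost 20 (adds 20)
shortest-cost path #5: 13→2→0→10→4 push 14 @ unit cost 21 (adds 294)
shortest-cost path #6: 13→2→0→10→8→1→9→4 push 2 @ unit cost 21 (adds 42)
total cost = 785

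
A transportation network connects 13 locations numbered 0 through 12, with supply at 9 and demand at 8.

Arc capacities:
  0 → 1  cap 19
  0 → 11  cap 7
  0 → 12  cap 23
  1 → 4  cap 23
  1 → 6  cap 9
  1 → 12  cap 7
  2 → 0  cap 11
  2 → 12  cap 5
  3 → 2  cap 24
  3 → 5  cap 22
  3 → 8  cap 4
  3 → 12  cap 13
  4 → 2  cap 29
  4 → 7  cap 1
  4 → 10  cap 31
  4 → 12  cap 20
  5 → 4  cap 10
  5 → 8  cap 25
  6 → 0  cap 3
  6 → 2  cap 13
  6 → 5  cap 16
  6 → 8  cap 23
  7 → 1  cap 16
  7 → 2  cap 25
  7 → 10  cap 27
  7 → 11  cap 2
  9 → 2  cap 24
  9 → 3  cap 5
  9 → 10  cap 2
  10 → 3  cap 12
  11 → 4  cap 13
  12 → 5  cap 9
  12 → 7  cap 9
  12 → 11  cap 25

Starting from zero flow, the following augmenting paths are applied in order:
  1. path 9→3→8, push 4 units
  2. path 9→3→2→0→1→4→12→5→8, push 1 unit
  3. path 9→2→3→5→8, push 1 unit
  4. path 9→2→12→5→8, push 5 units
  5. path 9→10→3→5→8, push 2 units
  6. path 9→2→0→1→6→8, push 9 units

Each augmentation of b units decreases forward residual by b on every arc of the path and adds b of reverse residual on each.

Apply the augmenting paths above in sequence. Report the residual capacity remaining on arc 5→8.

Residual capacity of (5,8): 16

after path 1 (9→3→8, push 4): res(5,8)=25
after path 2 (9→3→2→0→1→4→12→5→8, push 1): res(5,8)=24
after path 3 (9→2→3→5→8, push 1): res(5,8)=23
after path 4 (9→2→12→5→8, push 5): res(5,8)=18
after path 5 (9→10→3→5→8, push 2): res(5,8)=16
after path 6 (9→2→0→1→6→8, push 9): res(5,8)=16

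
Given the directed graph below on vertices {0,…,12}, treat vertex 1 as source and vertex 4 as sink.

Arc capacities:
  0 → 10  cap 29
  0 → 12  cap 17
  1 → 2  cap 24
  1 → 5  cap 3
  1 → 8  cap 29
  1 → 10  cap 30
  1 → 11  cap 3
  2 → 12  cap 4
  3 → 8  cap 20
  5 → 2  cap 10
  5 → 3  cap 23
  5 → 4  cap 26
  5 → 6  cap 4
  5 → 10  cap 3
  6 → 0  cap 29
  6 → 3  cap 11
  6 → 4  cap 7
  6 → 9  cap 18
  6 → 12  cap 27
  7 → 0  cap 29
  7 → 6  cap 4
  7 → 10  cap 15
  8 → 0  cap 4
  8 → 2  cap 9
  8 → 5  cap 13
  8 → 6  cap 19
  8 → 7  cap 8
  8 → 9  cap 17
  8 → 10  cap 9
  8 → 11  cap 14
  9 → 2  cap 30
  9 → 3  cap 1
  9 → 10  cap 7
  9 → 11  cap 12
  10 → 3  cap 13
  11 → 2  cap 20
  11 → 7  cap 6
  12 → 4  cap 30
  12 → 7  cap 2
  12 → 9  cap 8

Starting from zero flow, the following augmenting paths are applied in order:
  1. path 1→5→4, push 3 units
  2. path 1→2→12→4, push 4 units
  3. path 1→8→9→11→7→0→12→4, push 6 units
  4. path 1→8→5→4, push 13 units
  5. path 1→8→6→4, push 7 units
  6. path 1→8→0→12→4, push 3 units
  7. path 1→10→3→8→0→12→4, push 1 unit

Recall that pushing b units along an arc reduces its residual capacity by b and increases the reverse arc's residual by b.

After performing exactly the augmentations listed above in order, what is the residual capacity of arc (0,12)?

after path 1 (1→5→4, push 3): res(0,12)=17
after path 2 (1→2→12→4, push 4): res(0,12)=17
after path 3 (1→8→9→11→7→0→12→4, push 6): res(0,12)=11
after path 4 (1→8→5→4, push 13): res(0,12)=11
after path 5 (1→8→6→4, push 7): res(0,12)=11
after path 6 (1→8→0→12→4, push 3): res(0,12)=8
after path 7 (1→10→3→8→0→12→4, push 1): res(0,12)=7

Residual capacity of (0,12): 7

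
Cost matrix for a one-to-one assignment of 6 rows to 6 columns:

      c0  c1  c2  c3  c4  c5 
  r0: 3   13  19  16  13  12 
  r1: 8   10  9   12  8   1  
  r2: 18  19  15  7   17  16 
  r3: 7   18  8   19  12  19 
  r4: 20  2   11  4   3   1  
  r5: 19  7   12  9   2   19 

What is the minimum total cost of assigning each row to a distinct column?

Minimum assignment cost: 23

optimal assignment: row0→col0 (cost 3), row1→col5 (cost 1), row2→col3 (cost 7), row3→col2 (cost 8), row4→col1 (cost 2), row5→col4 (cost 2)
total = 3 + 1 + 7 + 8 + 2 + 2 = 23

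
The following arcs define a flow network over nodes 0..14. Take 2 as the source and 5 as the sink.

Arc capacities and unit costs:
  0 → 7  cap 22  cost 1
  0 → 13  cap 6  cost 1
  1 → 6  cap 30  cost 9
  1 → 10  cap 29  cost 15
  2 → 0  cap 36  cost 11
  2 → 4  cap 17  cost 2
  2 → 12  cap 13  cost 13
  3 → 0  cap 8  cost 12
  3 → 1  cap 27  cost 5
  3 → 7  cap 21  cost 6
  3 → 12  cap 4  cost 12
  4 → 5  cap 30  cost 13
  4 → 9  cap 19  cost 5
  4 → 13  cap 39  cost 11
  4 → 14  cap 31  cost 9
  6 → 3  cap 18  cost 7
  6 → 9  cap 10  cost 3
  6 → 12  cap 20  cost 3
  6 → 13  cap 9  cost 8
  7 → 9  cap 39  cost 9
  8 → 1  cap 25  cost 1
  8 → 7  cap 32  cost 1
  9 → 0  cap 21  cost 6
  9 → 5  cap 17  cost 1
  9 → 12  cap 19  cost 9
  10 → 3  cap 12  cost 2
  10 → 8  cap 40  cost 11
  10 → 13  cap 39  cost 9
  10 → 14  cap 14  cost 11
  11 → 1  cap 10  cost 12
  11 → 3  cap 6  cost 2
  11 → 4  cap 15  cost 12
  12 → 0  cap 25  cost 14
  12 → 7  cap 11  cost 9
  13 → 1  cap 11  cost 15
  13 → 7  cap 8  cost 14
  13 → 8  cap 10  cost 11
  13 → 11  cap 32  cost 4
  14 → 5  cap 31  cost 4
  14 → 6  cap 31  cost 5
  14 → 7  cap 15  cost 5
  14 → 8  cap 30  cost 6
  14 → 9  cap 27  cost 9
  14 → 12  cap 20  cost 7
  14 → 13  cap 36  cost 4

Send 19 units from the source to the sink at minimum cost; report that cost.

Minimum cost for 19 units: 194

shortest-cost path #1: 2→4→9→5 push 17 @ unit cost 8 (adds 136)
shortest-cost path #2: 2→0→7→9→4→5 push 2 @ unit cost 29 (adds 58)
total cost = 194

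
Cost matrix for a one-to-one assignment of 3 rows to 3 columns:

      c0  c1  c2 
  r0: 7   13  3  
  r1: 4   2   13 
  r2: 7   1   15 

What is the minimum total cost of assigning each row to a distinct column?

optimal assignment: row0→col2 (cost 3), row1→col0 (cost 4), row2→col1 (cost 1)
total = 3 + 4 + 1 = 8

Minimum assignment cost: 8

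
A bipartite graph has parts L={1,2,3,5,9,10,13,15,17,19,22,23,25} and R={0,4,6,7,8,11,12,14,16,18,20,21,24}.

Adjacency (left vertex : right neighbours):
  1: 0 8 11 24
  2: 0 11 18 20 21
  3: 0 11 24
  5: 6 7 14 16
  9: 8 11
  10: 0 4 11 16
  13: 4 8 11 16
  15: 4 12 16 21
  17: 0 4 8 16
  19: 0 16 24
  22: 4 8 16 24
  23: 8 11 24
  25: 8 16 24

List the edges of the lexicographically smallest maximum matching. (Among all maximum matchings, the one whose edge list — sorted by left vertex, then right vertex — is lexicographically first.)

|M| = 9 (so the lex-smallest maximum matching has 9 edges)
process left vertices in ascending order; for each, take the smallest-labelled available neighbour that still permits 9 edges overall, or leave it unmatched if none does
lex-smallest matching: {1-0, 2-18, 3-11, 5-6, 9-8, 10-4, 13-16, 15-12, 19-24}

Lex-smallest maximum matching: {(1,0), (2,18), (3,11), (5,6), (9,8), (10,4), (13,16), (15,12), (19,24)}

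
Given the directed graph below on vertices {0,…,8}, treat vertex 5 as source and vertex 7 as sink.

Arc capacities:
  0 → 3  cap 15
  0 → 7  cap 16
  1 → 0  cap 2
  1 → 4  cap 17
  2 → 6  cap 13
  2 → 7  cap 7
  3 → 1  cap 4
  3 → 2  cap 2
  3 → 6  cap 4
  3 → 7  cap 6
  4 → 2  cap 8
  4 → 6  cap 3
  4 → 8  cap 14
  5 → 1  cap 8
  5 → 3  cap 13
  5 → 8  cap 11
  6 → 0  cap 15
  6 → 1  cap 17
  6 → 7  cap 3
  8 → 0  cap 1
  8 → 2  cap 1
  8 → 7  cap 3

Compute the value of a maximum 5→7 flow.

augment #1: 5→3→7 bottleneck 6, total now 6
augment #2: 5→8→7 bottleneck 3, total now 9
augment #3: 5→1→0→7 bottleneck 2, total now 11
augment #4: 5→3→2→7 bottleneck 2, total now 13
augment #5: 5→3→6→7 bottleneck 3, total now 16
augment #6: 5→8→0→7 bottleneck 1, total now 17
augment #7: 5→8→2→7 bottleneck 1, total now 18
augment #8: 5→1→4→2→7 bottleneck 4, total now 22
augment #9: 5→3→6→0→7 bottleneck 1, total now 23
augment #10: 5→1→4→6→0→7 bottleneck 2, total now 25
augment #11: 5→3→1→4→6→0→7 bottleneck 1, total now 26

Maximum flow value: 26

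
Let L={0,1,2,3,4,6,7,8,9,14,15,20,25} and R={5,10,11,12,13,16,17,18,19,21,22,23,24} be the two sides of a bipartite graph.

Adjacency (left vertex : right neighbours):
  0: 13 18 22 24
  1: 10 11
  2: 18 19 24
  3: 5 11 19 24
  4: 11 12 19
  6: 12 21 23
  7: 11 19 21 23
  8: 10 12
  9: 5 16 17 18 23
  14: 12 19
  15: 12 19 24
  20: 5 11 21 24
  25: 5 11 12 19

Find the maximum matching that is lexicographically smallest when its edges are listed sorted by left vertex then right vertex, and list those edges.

Lex-smallest maximum matching: {(0,13), (1,10), (2,18), (3,5), (4,11), (6,12), (7,23), (9,16), (14,19), (15,24), (20,21)}

|M| = 11 (so the lex-smallest maximum matching has 11 edges)
process left vertices in ascending order; for each, take the smallest-labelled available neighbour that still permits 11 edges overall, or leave it unmatched if none does
lex-smallest matching: {0-13, 1-10, 2-18, 3-5, 4-11, 6-12, 7-23, 9-16, 14-19, 15-24, 20-21}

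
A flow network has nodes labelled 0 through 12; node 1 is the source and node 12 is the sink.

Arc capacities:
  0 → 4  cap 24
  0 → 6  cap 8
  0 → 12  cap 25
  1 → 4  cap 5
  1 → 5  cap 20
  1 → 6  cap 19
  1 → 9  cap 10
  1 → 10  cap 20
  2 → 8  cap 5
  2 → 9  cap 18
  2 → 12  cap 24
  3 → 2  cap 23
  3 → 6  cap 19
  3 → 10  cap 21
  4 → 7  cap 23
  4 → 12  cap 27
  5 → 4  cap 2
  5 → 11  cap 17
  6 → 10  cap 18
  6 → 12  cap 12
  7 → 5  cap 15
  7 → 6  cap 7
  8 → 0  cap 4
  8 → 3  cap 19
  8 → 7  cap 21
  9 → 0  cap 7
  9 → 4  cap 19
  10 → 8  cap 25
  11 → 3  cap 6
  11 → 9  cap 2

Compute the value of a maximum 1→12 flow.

augment #1: 1→4→12 bottleneck 5, total now 5
augment #2: 1→6→12 bottleneck 12, total now 17
augment #3: 1→5→4→12 bottleneck 2, total now 19
augment #4: 1→9→0→12 bottleneck 7, total now 26
augment #5: 1→9→4→12 bottleneck 3, total now 29
augment #6: 1→10→8→0→12 bottleneck 4, total now 33
augment #7: 1→5→11→3→2→12 bottleneck 6, total now 39
augment #8: 1→5→11→9→4→12 bottleneck 2, total now 41
augment #9: 1→10→8→3→2→12 bottleneck 16, total now 57
augment #10: 1→6→10→8→3→2→12 bottleneck 1, total now 58

Maximum flow value: 58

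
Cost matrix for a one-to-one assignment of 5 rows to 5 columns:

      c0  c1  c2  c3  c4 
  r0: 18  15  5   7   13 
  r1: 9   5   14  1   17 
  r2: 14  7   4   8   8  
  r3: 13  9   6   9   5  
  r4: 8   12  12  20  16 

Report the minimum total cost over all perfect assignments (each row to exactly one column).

optimal assignment: row0→col2 (cost 5), row1→col3 (cost 1), row2→col1 (cost 7), row3→col4 (cost 5), row4→col0 (cost 8)
total = 5 + 1 + 7 + 5 + 8 = 26

Minimum assignment cost: 26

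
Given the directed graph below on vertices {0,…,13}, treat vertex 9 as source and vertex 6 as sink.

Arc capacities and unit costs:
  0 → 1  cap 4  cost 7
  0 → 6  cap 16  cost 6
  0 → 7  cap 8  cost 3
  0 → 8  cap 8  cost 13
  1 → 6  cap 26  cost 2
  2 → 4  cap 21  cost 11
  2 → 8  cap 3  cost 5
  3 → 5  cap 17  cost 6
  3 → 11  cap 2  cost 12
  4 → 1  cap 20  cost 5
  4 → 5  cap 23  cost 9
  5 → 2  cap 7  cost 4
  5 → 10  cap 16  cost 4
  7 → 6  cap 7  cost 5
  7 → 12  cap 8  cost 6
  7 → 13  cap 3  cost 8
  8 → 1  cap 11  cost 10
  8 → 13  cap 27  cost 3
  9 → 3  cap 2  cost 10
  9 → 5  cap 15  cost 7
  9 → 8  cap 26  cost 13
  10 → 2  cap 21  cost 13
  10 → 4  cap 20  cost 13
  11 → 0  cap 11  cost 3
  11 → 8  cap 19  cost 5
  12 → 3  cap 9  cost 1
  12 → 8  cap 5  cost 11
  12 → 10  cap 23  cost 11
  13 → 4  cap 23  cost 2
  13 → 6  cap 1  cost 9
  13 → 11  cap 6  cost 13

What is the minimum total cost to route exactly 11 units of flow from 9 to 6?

Minimum cost for 11 units: 275

shortest-cost path #1: 9→8→13→6 push 1 @ unit cost 25 (adds 25)
shortest-cost path #2: 9→8→1→6 push 10 @ unit cost 25 (adds 250)
total cost = 275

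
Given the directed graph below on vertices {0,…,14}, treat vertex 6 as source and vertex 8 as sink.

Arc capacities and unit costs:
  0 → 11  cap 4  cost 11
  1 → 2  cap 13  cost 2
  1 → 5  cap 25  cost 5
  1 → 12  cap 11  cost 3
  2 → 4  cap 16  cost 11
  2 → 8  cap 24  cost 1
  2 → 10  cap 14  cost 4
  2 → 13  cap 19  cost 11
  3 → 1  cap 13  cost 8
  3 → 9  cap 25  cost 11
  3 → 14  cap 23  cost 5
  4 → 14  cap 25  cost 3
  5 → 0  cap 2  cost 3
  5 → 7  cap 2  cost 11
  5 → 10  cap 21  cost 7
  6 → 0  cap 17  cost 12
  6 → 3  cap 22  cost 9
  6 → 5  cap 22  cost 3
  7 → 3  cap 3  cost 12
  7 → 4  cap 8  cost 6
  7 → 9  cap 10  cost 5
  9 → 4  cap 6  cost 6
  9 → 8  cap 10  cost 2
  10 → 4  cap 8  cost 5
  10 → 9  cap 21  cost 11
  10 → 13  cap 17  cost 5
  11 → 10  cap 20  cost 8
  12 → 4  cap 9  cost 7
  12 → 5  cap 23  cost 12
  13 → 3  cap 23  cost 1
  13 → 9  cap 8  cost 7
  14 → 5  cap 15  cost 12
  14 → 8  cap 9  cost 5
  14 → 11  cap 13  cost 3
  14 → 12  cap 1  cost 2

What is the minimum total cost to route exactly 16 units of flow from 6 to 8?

Minimum cost for 16 units: 311

shortest-cost path #1: 6→3→14→8 push 9 @ unit cost 19 (adds 171)
shortest-cost path #2: 6→3→1→2→8 push 7 @ unit cost 20 (adds 140)
total cost = 311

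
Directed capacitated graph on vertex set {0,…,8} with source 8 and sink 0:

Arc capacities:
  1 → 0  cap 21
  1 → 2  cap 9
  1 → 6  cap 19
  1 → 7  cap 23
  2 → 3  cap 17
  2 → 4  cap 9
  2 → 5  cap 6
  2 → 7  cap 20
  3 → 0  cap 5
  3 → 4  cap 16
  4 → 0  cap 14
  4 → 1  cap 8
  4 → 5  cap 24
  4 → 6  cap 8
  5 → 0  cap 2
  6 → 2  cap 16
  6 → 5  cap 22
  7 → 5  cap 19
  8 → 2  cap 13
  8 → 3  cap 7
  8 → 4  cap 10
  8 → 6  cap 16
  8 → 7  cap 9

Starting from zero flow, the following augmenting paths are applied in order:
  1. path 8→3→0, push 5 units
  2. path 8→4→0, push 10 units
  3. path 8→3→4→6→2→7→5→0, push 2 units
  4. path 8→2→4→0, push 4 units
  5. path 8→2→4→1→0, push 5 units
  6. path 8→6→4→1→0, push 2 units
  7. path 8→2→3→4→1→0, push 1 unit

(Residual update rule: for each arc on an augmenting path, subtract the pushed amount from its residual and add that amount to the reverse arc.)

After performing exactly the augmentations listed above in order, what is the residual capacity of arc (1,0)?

after path 1 (8→3→0, push 5): res(1,0)=21
after path 2 (8→4→0, push 10): res(1,0)=21
after path 3 (8→3→4→6→2→7→5→0, push 2): res(1,0)=21
after path 4 (8→2→4→0, push 4): res(1,0)=21
after path 5 (8→2→4→1→0, push 5): res(1,0)=16
after path 6 (8→6→4→1→0, push 2): res(1,0)=14
after path 7 (8→2→3→4→1→0, push 1): res(1,0)=13

Residual capacity of (1,0): 13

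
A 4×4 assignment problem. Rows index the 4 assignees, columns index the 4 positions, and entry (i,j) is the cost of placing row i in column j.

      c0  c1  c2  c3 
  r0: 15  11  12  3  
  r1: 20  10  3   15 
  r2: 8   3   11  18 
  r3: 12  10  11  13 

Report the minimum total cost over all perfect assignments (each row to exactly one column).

optimal assignment: row0→col3 (cost 3), row1→col2 (cost 3), row2→col1 (cost 3), row3→col0 (cost 12)
total = 3 + 3 + 3 + 12 = 21

Minimum assignment cost: 21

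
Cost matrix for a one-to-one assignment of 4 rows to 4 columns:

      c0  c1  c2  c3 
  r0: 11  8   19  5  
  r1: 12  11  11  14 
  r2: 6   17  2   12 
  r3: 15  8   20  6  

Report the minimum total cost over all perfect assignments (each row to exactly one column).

optimal assignment: row0→col3 (cost 5), row1→col0 (cost 12), row2→col2 (cost 2), row3→col1 (cost 8)
total = 5 + 12 + 2 + 8 = 27

Minimum assignment cost: 27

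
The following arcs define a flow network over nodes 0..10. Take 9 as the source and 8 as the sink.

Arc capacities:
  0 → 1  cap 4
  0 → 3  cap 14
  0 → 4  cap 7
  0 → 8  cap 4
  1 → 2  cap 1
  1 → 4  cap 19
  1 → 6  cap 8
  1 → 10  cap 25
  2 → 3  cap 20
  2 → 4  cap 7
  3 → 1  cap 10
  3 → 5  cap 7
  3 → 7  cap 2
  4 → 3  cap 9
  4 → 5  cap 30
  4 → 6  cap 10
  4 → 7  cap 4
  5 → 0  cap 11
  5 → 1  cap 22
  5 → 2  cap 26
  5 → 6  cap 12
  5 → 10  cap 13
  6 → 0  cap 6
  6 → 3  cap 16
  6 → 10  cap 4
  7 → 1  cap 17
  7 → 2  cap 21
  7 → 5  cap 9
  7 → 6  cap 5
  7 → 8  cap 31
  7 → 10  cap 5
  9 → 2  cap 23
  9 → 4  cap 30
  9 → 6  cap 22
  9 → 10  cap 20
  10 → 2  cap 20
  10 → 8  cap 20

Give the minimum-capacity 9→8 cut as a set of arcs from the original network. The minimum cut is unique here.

augment #1: 9→10→8 push 20
augment #2: 9→4→7→8 push 4
augment #3: 9→6→0→8 push 4
augment #4: 9→2→3→7→8 push 2
max flow = 30; residual-reachable set from 9 gives S-side
cut edges (S→T): {(0,8), (3,7), (4,7), (10,8)} total cap 30

Min-cut arcs: {(0,8), (3,7), (4,7), (10,8)} (total capacity 30)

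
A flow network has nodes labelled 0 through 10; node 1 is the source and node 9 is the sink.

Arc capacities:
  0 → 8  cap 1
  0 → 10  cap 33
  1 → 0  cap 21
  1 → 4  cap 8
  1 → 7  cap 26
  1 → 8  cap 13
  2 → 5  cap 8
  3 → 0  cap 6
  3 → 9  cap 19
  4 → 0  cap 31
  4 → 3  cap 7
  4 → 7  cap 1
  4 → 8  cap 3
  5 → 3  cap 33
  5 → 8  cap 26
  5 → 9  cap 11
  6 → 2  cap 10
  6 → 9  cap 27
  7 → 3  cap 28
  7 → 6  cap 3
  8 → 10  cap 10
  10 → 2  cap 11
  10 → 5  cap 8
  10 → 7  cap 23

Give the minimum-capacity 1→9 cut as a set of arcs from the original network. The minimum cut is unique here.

augment #1: 1→4→3→9 push 7
augment #2: 1→7→3→9 push 12
augment #3: 1→7→6→9 push 3
augment #4: 1→0→10→5→9 push 8
augment #5: 1→0→10→2→5→9 push 3
max flow = 33; residual-reachable set from 1 gives S-side
cut edges (S→T): {(3,9), (5,9), (7,6)} total cap 33

Min-cut arcs: {(3,9), (5,9), (7,6)} (total capacity 33)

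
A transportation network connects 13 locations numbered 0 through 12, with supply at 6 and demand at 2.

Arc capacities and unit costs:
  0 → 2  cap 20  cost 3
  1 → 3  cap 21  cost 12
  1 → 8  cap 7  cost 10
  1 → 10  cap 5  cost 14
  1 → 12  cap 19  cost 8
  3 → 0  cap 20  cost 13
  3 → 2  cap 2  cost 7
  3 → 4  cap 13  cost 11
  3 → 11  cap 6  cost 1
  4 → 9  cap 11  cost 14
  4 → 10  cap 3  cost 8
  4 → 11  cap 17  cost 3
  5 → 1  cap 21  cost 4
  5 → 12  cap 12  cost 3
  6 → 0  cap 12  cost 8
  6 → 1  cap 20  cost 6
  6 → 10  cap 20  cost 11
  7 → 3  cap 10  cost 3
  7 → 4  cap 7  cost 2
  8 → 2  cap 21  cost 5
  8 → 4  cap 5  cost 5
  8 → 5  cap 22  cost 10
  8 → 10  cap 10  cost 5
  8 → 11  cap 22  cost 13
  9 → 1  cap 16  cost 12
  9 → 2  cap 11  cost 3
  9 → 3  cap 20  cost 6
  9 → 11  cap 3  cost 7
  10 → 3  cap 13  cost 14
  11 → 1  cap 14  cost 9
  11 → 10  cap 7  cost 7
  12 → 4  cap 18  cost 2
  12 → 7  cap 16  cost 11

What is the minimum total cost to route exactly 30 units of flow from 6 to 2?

shortest-cost path #1: 6→0→2 push 12 @ unit cost 11 (adds 132)
shortest-cost path #2: 6→1→8→2 push 7 @ unit cost 21 (adds 147)
shortest-cost path #3: 6→1→3→2 push 2 @ unit cost 25 (adds 50)
shortest-cost path #4: 6→1→12→4→9→2 push 9 @ unit cost 33 (adds 297)
total cost = 626

Minimum cost for 30 units: 626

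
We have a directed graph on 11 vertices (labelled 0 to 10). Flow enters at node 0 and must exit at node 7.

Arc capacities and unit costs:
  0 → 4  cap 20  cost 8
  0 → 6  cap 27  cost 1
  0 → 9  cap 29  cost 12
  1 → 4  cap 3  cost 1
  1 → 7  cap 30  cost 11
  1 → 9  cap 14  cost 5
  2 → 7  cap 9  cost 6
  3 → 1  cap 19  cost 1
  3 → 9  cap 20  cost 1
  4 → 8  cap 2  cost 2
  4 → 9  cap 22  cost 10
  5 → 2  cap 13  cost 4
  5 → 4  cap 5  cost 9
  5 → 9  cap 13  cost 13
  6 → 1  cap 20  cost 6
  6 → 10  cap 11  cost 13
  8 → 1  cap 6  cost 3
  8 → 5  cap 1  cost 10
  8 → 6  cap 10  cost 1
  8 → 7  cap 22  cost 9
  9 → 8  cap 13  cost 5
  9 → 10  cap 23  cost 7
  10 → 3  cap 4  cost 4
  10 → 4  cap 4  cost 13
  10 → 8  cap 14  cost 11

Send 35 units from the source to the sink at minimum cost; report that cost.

Minimum cost for 35 units: 736

shortest-cost path #1: 0→6→1→7 push 20 @ unit cost 18 (adds 360)
shortest-cost path #2: 0→4→8→7 push 2 @ unit cost 19 (adds 38)
shortest-cost path #3: 0→9→8→7 push 13 @ unit cost 26 (adds 338)
total cost = 736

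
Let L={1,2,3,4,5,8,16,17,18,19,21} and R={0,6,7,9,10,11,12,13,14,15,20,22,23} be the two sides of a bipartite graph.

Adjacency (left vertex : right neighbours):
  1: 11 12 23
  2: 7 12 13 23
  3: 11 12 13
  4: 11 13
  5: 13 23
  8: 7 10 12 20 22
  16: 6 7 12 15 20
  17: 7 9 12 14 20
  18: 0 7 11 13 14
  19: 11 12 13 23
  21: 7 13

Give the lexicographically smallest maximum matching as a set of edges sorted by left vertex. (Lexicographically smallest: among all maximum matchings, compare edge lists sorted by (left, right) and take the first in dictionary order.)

Lex-smallest maximum matching: {(1,11), (2,7), (3,12), (4,13), (5,23), (8,10), (16,6), (17,9), (18,0)}

|M| = 9 (so the lex-smallest maximum matching has 9 edges)
process left vertices in ascending order; for each, take the smallest-labelled available neighbour that still permits 9 edges overall, or leave it unmatched if none does
lex-smallest matching: {1-11, 2-7, 3-12, 4-13, 5-23, 8-10, 16-6, 17-9, 18-0}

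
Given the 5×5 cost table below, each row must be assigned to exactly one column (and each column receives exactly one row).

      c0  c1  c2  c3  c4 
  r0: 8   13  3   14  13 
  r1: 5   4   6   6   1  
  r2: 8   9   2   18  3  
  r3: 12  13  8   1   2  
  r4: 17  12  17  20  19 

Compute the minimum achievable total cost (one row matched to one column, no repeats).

one of 2 optimal assignments: row0→col0 (cost 8), row1→col4 (cost 1), row2→col2 (cost 2), row3→col3 (cost 1), row4→col1 (cost 12)
total = 8 + 1 + 2 + 1 + 12 = 24

Minimum assignment cost: 24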